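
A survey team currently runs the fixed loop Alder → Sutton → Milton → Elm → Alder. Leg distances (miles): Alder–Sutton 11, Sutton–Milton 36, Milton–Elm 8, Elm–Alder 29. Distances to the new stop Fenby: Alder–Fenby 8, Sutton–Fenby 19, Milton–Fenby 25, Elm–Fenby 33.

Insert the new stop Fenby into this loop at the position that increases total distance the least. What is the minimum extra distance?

+8 miles — insert Fenby between Sutton and Milton.

Insertion cost between consecutive stops i–j is d(i,Fenby) + d(Fenby,j) − d(i,j):
  between Alder and Sutton: 8 + 19 − 11 = 16
  between Sutton and Milton: 19 + 25 − 36 = 8
  between Milton and Elm: 25 + 33 − 8 = 50
  between Elm and Alder: 33 + 8 − 29 = 12
Cheapest insertion is between Sutton and Milton, adding 8.
New total = 84 + 8 = 92.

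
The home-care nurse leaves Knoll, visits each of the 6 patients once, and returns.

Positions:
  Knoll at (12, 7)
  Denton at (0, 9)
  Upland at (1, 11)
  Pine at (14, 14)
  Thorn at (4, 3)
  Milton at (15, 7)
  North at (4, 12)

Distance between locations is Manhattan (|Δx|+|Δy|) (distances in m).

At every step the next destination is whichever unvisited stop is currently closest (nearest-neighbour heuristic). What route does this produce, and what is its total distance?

52 m along Knoll → Milton → Pine → North → Upland → Denton → Thorn → Knoll.

From Knoll: distances to unvisited — Milton=3, Pine=9, Thorn=12, North=13, Denton=14, Upland=15. Nearest is Milton (3).
From Milton: distances to unvisited — Pine=8, Thorn=15, North=16, Denton=17, Upland=18. Nearest is Pine (8).
From Pine: distances to unvisited — North=12, Upland=16, Denton=19, Thorn=21. Nearest is North (12).
From North: distances to unvisited — Upland=4, Denton=7, Thorn=9. Nearest is Upland (4).
From Upland: distances to unvisited — Denton=3, Thorn=11. Nearest is Denton (3).
From Denton: distances to unvisited — Thorn=10. Nearest is Thorn (10).
Return Thorn→Knoll: 12.
Total = 3 + 8 + 12 + 4 + 3 + 10 + 12 = 52.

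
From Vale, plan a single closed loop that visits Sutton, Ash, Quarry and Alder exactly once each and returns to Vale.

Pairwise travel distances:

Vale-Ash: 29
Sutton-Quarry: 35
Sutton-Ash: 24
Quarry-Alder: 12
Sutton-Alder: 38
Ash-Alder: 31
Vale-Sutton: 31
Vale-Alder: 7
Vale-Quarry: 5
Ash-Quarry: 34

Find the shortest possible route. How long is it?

Shortest round trip = 102.

There are 12 distinct closed tours to check (reversals are equivalent).
Vale→Sutton→Ash→Quarry→Alder→Vale: 31+24+34+12+7 = 108
Vale→Sutton→Ash→Alder→Quarry→Vale: 31+24+31+12+5 = 103
Vale→Sutton→Quarry→Ash→Alder→Vale: 31+35+34+31+7 = 138
Vale→Sutton→Quarry→Alder→Ash→Vale: 31+35+12+31+29 = 138
Vale→Sutton→Alder→Ash→Quarry→Vale: 31+38+31+34+5 = 139
Vale→Sutton→Alder→Quarry→Ash→Vale: 31+38+12+34+29 = 144
Vale→Ash→Sutton→Quarry→Alder→Vale: 29+24+35+12+7 = 107
Vale→Ash→Sutton→Alder→Quarry→Vale: 29+24+38+12+5 = 108
Vale→Ash→Quarry→Sutton→Alder→Vale: 29+34+35+38+7 = 143
Vale→Ash→Alder→Sutton→Quarry→Vale: 29+31+38+35+5 = 138
Vale→Quarry→Sutton→Ash→Alder→Vale: 5+35+24+31+7 = 102
Vale→Quarry→Ash→Sutton→Alder→Vale: 5+34+24+38+7 = 108
The minimum is 102.
One optimal route: Vale → Quarry → Sutton → Ash → Alder → Vale (or its reverse).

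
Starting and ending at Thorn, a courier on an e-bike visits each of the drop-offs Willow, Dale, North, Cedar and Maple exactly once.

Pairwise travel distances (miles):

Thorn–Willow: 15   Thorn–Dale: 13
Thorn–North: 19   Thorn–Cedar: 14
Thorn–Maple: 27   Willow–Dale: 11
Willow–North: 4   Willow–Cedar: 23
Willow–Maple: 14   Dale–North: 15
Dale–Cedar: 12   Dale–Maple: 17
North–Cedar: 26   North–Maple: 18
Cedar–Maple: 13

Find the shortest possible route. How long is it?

73 miles — the shortest possible round trip.

There are 60 distinct closed tours to check (reversals are equivalent).
Thorn→Willow→Dale→North→Cedar→Maple→Thorn: 15+11+15+26+13+27 = 107
Thorn→Willow→Dale→North→Maple→Cedar→Thorn: 15+11+15+18+13+14 = 86
Thorn→Willow→Dale→Cedar→North→Maple→Thorn: 15+11+12+26+18+27 = 109
Thorn→Willow→Dale→Cedar→Maple→North→Thorn: 15+11+12+13+18+19 = 88
Thorn→Willow→Dale→Maple→North→Cedar→Thorn: 15+11+17+18+26+14 = 101
Thorn→Willow→Dale→Maple→Cedar→North→Thorn: 15+11+17+13+26+19 = 101
Thorn→Willow→North→Dale→Cedar→Maple→Thorn: 15+4+15+12+13+27 = 86
Thorn→Willow→North→Dale→Maple→Cedar→Thorn: 15+4+15+17+13+14 = 78
Thorn→Willow→North→Cedar→Dale→Maple→Thorn: 15+4+26+12+17+27 = 101
Thorn→Willow→North→Cedar→Maple→Dale→Thorn: 15+4+26+13+17+13 = 88
Thorn→Willow→North→Maple→Dale→Cedar→Thorn: 15+4+18+17+12+14 = 80
Thorn→Willow→North→Maple→Cedar→Dale→Thorn: 15+4+18+13+12+13 = 75
Thorn→Willow→Cedar→Dale→North→Maple→Thorn: 15+23+12+15+18+27 = 110
Thorn→Willow→Cedar→Dale→Maple→North→Thorn: 15+23+12+17+18+19 = 104
… (46 more)
Thorn→Dale→Willow→North→Maple→Cedar→Thorn: 13+11+4+18+13+14 = 73  ← best
The minimum is 73.
One optimal route: Thorn → Dale → Willow → North → Maple → Cedar → Thorn (or its reverse).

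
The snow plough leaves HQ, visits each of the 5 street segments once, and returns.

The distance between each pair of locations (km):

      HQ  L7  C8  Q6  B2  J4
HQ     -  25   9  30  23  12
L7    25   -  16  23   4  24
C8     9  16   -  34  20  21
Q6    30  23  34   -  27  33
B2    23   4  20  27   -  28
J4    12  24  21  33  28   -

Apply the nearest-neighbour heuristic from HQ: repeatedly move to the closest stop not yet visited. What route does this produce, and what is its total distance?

101 km along HQ → C8 → L7 → B2 → Q6 → J4 → HQ.

At HQ the remaining stops are C8 9, J4 12, B2 23, L7 25, Q6 30; go to C8.
At C8 the remaining stops are L7 16, B2 20, J4 21, Q6 34; go to L7.
At L7 the remaining stops are B2 4, Q6 23, J4 24; go to B2.
At B2 the remaining stops are Q6 27, J4 28; go to Q6.
At Q6 the remaining stops are J4 33; go to J4.
Return J4→HQ: 12.
Total = 9 + 16 + 4 + 27 + 33 + 12 = 101.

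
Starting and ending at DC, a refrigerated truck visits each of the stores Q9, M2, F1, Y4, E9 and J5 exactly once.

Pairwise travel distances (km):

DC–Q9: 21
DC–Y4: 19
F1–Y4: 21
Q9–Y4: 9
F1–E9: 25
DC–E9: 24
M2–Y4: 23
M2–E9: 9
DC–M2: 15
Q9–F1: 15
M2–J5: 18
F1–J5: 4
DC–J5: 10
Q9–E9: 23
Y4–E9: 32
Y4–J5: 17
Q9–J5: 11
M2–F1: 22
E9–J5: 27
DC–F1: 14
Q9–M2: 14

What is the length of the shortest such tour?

Minimum total distance: 90 km.

DC - Q9 - M2 - F1 - Y4 - E9 - J5 - DC: 21+14+22+21+32+27+10 = 147
DC - Q9 - M2 - F1 - Y4 - J5 - E9 - DC: 21+14+22+21+17+27+24 = 146
DC - Q9 - M2 - F1 - E9 - Y4 - J5 - DC: 21+14+22+25+32+17+10 = 141
DC - Q9 - M2 - F1 - E9 - J5 - Y4 - DC: 21+14+22+25+27+17+19 = 145
DC - Q9 - M2 - F1 - J5 - Y4 - E9 - DC: 21+14+22+4+17+32+24 = 134
DC - Q9 - M2 - F1 - J5 - E9 - Y4 - DC: 21+14+22+4+27+32+19 = 139
DC - Q9 - M2 - Y4 - F1 - E9 - J5 - DC: 21+14+23+21+25+27+10 = 141
DC - Q9 - M2 - Y4 - F1 - J5 - E9 - DC: 21+14+23+21+4+27+24 = 134
… (352 more)
DC - Y4 - Q9 - M2 - E9 - F1 - J5 - DC: 19+9+14+9+25+4+10 = 90  ← best
The minimum is 90.
One optimal route: DC → Y4 → Q9 → M2 → E9 → F1 → J5 → DC (or its reverse).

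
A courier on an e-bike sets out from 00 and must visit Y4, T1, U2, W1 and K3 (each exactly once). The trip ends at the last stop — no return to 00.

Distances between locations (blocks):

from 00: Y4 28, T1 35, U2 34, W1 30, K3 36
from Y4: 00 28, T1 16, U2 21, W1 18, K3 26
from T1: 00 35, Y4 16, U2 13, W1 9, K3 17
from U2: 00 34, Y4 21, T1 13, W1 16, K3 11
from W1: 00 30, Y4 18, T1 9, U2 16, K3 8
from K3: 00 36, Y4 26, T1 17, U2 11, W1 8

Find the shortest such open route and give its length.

72 blocks — the minimum one-way total.

There are 5! = 120 possible orderings.
00→Y4→T1→U2→W1→K3: 28+16+13+16+8 = 81
00→Y4→T1→U2→K3→W1: 28+16+13+11+8 = 76
00→Y4→T1→W1→U2→K3: 28+16+9+16+11 = 80
00→Y4→T1→W1→K3→U2: 28+16+9+8+11 = 72
00→Y4→T1→K3→U2→W1: 28+16+17+11+16 = 88
00→Y4→T1→K3→W1→U2: 28+16+17+8+16 = 85
00→Y4→U2→T1→W1→K3: 28+21+13+9+8 = 79
00→Y4→U2→T1→K3→W1: 28+21+13+17+8 = 87
00→Y4→U2→W1→T1→K3: 28+21+16+9+17 = 91
00→Y4→U2→W1→K3→T1: 28+21+16+8+17 = 90
00→Y4→U2→K3→T1→W1: 28+21+11+17+9 = 86
00→Y4→U2→K3→W1→T1: 28+21+11+8+9 = 77
00→Y4→W1→T1→U2→K3: 28+18+9+13+11 = 79
00→Y4→W1→T1→K3→U2: 28+18+9+17+11 = 83
… (106 more)
The minimum is 72.
One shortest path: 00 → Y4 → T1 → W1 → K3 → U2.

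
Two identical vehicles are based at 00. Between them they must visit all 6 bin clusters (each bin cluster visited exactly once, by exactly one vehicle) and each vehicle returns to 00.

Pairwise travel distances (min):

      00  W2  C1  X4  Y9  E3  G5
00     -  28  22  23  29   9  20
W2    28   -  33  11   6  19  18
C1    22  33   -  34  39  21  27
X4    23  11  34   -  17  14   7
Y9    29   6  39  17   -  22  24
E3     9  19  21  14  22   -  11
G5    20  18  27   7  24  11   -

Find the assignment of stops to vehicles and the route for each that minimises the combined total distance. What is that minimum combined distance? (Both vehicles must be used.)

Try each way of splitting the stops between the two vehicles (each non-empty) and, for each split, find the best tour for each vehicle:
  {W2} + {C1, X4, Y9, E3, G5}: 56 + 104 = 160
  {C1} + {W2, X4, Y9, E3, G5}: 44 + 73 = 117
  {W2, C1} + {X4, Y9, E3, G5}: 83 + 73 = 156
  {X4} + {W2, C1, Y9, E3, G5}: 46 + 104 = 150
  {W2, X4} + {C1, Y9, E3, G5}: 62 + 104 = 166
  {C1, X4} + {W2, Y9, E3, G5}: 79 + 73 = 152
  … (31 splits in total)
Best: vehicle 1 00 → C1 → 00 = 44; vehicle 2 00 → Y9 → W2 → X4 → G5 → E3 → 00 = 73; combined 117.

Minimum combined distance: 117 min.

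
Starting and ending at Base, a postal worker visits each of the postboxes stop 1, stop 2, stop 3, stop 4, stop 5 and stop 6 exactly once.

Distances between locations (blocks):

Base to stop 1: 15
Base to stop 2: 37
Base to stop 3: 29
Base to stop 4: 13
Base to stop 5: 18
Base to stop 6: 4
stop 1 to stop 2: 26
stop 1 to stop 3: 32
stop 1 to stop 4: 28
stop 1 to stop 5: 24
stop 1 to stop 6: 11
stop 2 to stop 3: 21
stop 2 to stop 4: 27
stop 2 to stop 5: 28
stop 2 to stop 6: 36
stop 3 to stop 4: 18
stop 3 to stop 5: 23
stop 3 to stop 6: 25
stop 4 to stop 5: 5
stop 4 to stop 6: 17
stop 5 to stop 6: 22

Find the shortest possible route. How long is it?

With 6 stops there are 6!/2 = 360 distinct round trips (a route and its reverse cost the same).
Base - stop 1 - stop 2 - stop 3 - stop 4 - stop 5 - stop 6 - Base: 15+26+21+18+5+22+4 = 111
Base - stop 1 - stop 2 - stop 3 - stop 4 - stop 6 - stop 5 - Base: 15+26+21+18+17+22+18 = 137
Base - stop 1 - stop 2 - stop 3 - stop 5 - stop 4 - stop 6 - Base: 15+26+21+23+5+17+4 = 111
Base - stop 1 - stop 2 - stop 3 - stop 5 - stop 6 - stop 4 - Base: 15+26+21+23+22+17+13 = 137
Base - stop 1 - stop 2 - stop 3 - stop 6 - stop 4 - stop 5 - Base: 15+26+21+25+17+5+18 = 127
Base - stop 1 - stop 2 - stop 3 - stop 6 - stop 5 - stop 4 - Base: 15+26+21+25+22+5+13 = 127
Base - stop 1 - stop 2 - stop 4 - stop 3 - stop 5 - stop 6 - Base: 15+26+27+18+23+22+4 = 135
Base - stop 1 - stop 2 - stop 4 - stop 3 - stop 6 - stop 5 - Base: 15+26+27+18+25+22+18 = 151
… (352 more)
Base - stop 4 - stop 5 - stop 3 - stop 2 - stop 1 - stop 6 - Base: 13+5+23+21+26+11+4 = 103  ← best
The minimum is 103.
One optimal route: Base → stop 4 → stop 5 → stop 3 → stop 2 → stop 1 → stop 6 → Base (or its reverse).

Minimum total distance: 103 blocks.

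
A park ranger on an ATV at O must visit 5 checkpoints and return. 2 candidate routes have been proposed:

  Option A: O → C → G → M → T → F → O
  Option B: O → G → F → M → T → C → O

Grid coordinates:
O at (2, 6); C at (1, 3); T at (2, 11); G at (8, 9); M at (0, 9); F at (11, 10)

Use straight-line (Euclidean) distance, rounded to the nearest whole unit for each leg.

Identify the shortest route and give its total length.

35 — Option B is the shortest.

Option A: 3 + 9 + 8 + 3 + 9 + 10 = 42
Option B: 7 + 3 + 11 + 3 + 8 + 3 = 35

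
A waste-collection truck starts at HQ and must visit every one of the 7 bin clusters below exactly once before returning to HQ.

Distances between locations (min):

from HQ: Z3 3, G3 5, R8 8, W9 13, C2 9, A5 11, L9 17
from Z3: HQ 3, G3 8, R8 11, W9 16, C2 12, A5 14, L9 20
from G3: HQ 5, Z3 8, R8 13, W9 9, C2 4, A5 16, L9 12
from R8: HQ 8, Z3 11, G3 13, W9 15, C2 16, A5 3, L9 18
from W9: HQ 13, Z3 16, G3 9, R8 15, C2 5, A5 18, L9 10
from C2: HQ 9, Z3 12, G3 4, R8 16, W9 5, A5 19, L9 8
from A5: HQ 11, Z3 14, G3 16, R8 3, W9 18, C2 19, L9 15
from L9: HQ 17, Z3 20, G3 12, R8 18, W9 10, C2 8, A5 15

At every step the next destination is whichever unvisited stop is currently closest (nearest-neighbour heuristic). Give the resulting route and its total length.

From HQ: distances to unvisited — Z3=3, G3=5, R8=8, C2=9, A5=11, W9=13, L9=17. Nearest is Z3 (3).
From Z3: distances to unvisited — G3=8, R8=11, C2=12, A5=14, W9=16, L9=20. Nearest is G3 (8).
From G3: distances to unvisited — C2=4, W9=9, L9=12, R8=13, A5=16. Nearest is C2 (4).
From C2: distances to unvisited — W9=5, L9=8, R8=16, A5=19. Nearest is W9 (5).
From W9: distances to unvisited — L9=10, R8=15, A5=18. Nearest is L9 (10).
From L9: distances to unvisited — A5=15, R8=18. Nearest is A5 (15).
From A5: distances to unvisited — R8=3. Nearest is R8 (3).
Return R8→HQ: 8.
Total = 3 + 8 + 4 + 5 + 10 + 15 + 3 + 8 = 56.

Total distance 56 min via the nearest-neighbour route HQ → Z3 → G3 → C2 → W9 → L9 → A5 → R8 → HQ.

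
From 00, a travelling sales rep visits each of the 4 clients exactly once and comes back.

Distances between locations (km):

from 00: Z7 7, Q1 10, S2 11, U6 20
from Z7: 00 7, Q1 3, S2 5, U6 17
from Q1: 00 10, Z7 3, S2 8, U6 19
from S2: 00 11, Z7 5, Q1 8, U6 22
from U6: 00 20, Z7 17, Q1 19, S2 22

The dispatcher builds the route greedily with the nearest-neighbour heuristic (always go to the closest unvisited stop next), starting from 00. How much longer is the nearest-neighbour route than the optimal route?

00: Z7=7, Q1=10, S2=11, U6=20 ⇒ Z7
Z7: Q1=3, S2=5, U6=17 ⇒ Q1
Q1: S2=8, U6=19 ⇒ S2
S2: U6=22 ⇒ U6
NN route 00 → Z7 → Q1 → S2 → U6 → 00 costs 60.
Optimal: 00 → S2 → Z7 → Q1 → U6 → 00 costs 58 (by enumerating all 12 distinct tours).
Excess = 60 − 58 = 2.

2 km longer than the optimal tour.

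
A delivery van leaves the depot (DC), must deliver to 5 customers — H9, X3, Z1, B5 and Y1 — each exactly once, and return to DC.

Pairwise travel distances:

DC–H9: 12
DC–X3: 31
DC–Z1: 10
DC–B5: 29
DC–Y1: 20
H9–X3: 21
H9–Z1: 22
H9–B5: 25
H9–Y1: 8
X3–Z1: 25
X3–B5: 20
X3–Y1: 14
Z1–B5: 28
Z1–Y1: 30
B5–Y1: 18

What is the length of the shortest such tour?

With 5 stops there are 5!/2 = 60 distinct round trips (a route and its reverse cost the same).
DC - H9 - X3 - Z1 - B5 - Y1 - DC: 12+21+25+28+18+20 = 124
DC - H9 - X3 - Z1 - Y1 - B5 - DC: 12+21+25+30+18+29 = 135
DC - H9 - X3 - B5 - Z1 - Y1 - DC: 12+21+20+28+30+20 = 131
DC - H9 - X3 - B5 - Y1 - Z1 - DC: 12+21+20+18+30+10 = 111
DC - H9 - X3 - Y1 - Z1 - B5 - DC: 12+21+14+30+28+29 = 134
DC - H9 - X3 - Y1 - B5 - Z1 - DC: 12+21+14+18+28+10 = 103
DC - H9 - Z1 - X3 - B5 - Y1 - DC: 12+22+25+20+18+20 = 117
DC - H9 - Z1 - X3 - Y1 - B5 - DC: 12+22+25+14+18+29 = 120
DC - H9 - Z1 - B5 - X3 - Y1 - DC: 12+22+28+20+14+20 = 116
DC - H9 - Z1 - B5 - Y1 - X3 - DC: 12+22+28+18+14+31 = 125
DC - H9 - Z1 - Y1 - X3 - B5 - DC: 12+22+30+14+20+29 = 127
DC - H9 - Z1 - Y1 - B5 - X3 - DC: 12+22+30+18+20+31 = 133
DC - H9 - B5 - X3 - Z1 - Y1 - DC: 12+25+20+25+30+20 = 132
DC - H9 - B5 - X3 - Y1 - Z1 - DC: 12+25+20+14+30+10 = 111
… (46 more)
DC - H9 - Y1 - X3 - B5 - Z1 - DC: 12+8+14+20+28+10 = 92  ← best
The minimum is 92.
One optimal route: DC → H9 → Y1 → X3 → B5 → Z1 → DC (or its reverse).

92 — the shortest possible round trip.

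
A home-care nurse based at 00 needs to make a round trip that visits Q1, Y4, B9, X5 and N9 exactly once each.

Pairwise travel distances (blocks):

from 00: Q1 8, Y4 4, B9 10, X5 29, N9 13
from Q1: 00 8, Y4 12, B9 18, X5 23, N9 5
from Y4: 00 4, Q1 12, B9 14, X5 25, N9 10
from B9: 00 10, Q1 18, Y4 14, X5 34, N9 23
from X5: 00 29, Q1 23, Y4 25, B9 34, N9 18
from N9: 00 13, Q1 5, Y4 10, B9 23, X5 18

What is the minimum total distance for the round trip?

Shortest round trip = 80 blocks.

There are 60 distinct closed tours to check (reversals are equivalent).
00 - Q1 - Y4 - B9 - X5 - N9 - 00: 8+12+14+34+18+13 = 99
00 - Q1 - Y4 - B9 - N9 - X5 - 00: 8+12+14+23+18+29 = 104
00 - Q1 - Y4 - X5 - B9 - N9 - 00: 8+12+25+34+23+13 = 115
00 - Q1 - Y4 - X5 - N9 - B9 - 00: 8+12+25+18+23+10 = 96
00 - Q1 - Y4 - N9 - B9 - X5 - 00: 8+12+10+23+34+29 = 116
00 - Q1 - Y4 - N9 - X5 - B9 - 00: 8+12+10+18+34+10 = 92
00 - Q1 - B9 - Y4 - X5 - N9 - 00: 8+18+14+25+18+13 = 96
00 - Q1 - B9 - Y4 - N9 - X5 - 00: 8+18+14+10+18+29 = 97
00 - Q1 - B9 - X5 - Y4 - N9 - 00: 8+18+34+25+10+13 = 108
00 - Q1 - B9 - X5 - N9 - Y4 - 00: 8+18+34+18+10+4 = 92
00 - Q1 - B9 - N9 - Y4 - X5 - 00: 8+18+23+10+25+29 = 113
00 - Q1 - B9 - N9 - X5 - Y4 - 00: 8+18+23+18+25+4 = 96
00 - Q1 - X5 - Y4 - B9 - N9 - 00: 8+23+25+14+23+13 = 106
00 - Q1 - X5 - Y4 - N9 - B9 - 00: 8+23+25+10+23+10 = 99
… (46 more)
00 - Q1 - N9 - X5 - Y4 - B9 - 00: 8+5+18+25+14+10 = 80  ← best
The minimum is 80.
One optimal route: 00 → Q1 → N9 → X5 → Y4 → B9 → 00 (or its reverse).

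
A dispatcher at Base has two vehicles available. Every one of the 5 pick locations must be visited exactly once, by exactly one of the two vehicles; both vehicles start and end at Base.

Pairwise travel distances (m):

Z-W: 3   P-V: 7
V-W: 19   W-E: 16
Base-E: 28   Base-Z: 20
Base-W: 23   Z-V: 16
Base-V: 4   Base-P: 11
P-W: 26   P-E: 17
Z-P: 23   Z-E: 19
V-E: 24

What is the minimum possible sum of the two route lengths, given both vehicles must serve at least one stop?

Try each way of splitting the stops between the two vehicles (each non-empty) and, for each split, find the best tour for each vehicle:
  {Z} + {P, V, W, E}: 40 + 67 = 107
  {P} + {Z, V, W, E}: 22 + 67 = 89
  {Z, P} + {V, W, E}: 54 + 67 = 121
  {V} + {Z, P, W, E}: 8 + 67 = 75
  {Z, V} + {P, W, E}: 40 + 67 = 107
  {P, V} + {Z, W, E}: 22 + 67 = 89
  … (15 splits in total)
Best: vehicle 1 Base → V → Base = 8; vehicle 2 Base → Z → W → E → P → Base = 67; combined 75.

Minimum combined distance: 75 m.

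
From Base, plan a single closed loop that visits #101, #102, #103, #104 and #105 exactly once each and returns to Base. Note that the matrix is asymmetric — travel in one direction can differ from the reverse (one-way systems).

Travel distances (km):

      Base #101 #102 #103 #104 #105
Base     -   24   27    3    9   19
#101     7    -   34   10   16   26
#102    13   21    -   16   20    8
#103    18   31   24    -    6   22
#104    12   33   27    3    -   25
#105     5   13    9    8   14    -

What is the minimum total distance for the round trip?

Base - #101 - #102 - #103 - #104 - #105 - Base: 24+34+16+6+25+5 = 110
Base - #101 - #102 - #103 - #105 - #104 - Base: 24+34+16+22+14+12 = 122
Base - #101 - #102 - #104 - #103 - #105 - Base: 24+34+20+3+22+5 = 108
Base - #101 - #102 - #104 - #105 - #103 - Base: 24+34+20+25+8+18 = 129
Base - #101 - #102 - #105 - #103 - #104 - Base: 24+34+8+8+6+12 = 92
Base - #101 - #102 - #105 - #104 - #103 - Base: 24+34+8+14+3+18 = 101
Base - #101 - #103 - #102 - #104 - #105 - Base: 24+10+24+20+25+5 = 108
Base - #101 - #103 - #102 - #105 - #104 - Base: 24+10+24+8+14+12 = 92
Base - #101 - #103 - #104 - #102 - #105 - Base: 24+10+6+27+8+5 = 80
Base - #101 - #103 - #104 - #105 - #102 - Base: 24+10+6+25+9+13 = 87
Base - #101 - #103 - #105 - #102 - #104 - Base: 24+10+22+9+20+12 = 97
Base - #101 - #103 - #105 - #104 - #102 - Base: 24+10+22+14+27+13 = 110
Base - #101 - #104 - #102 - #103 - #105 - Base: 24+16+27+16+22+5 = 110
Base - #101 - #104 - #102 - #105 - #103 - Base: 24+16+27+8+8+18 = 101
… (106 more)
Base - #103 - #104 - #102 - #105 - #101 - Base: 3+6+27+8+13+7 = 64  ← best
The minimum is 64.
One optimal route: Base → #103 → #104 → #102 → #105 → #101 → Base.

Shortest round trip = 64 km.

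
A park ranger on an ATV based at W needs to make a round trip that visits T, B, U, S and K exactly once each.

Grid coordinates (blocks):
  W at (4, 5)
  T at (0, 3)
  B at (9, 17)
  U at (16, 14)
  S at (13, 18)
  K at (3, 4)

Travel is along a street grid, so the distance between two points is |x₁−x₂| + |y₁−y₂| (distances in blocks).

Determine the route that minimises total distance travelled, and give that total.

Minimum total distance: 62 blocks.

There are 60 distinct closed tours to check (reversals are equivalent).
W→T→B→U→S→K→W: 6+23+10+7+24+2 = 72
W→T→B→U→K→S→W: 6+23+10+23+24+22 = 108
W→T→B→S→U→K→W: 6+23+5+7+23+2 = 66
W→T→B→S→K→U→W: 6+23+5+24+23+21 = 102
W→T→B→K→U→S→W: 6+23+19+23+7+22 = 100
W→T→B→K→S→U→W: 6+23+19+24+7+21 = 100
W→T→U→B→S→K→W: 6+27+10+5+24+2 = 74
W→T→U→B→K→S→W: 6+27+10+19+24+22 = 108
W→T→U→S→B→K→W: 6+27+7+5+19+2 = 66
W→T→U→S→K→B→W: 6+27+7+24+19+17 = 100
W→T→U→K→B→S→W: 6+27+23+19+5+22 = 102
W→T→U→K→S→B→W: 6+27+23+24+5+17 = 102
W→T→S→B→U→K→W: 6+28+5+10+23+2 = 74
W→T→S→B→K→U→W: 6+28+5+19+23+21 = 102
… (46 more)
W→T→K→B→S→U→W: 6+4+19+5+7+21 = 62  ← best
The minimum is 62.
One optimal route: W → T → K → B → S → U → W (or its reverse).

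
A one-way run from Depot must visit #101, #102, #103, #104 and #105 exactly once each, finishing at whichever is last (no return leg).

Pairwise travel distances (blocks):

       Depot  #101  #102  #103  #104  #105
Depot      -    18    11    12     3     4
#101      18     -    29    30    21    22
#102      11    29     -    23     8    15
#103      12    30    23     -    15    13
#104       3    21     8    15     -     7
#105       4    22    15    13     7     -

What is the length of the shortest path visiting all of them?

69 blocks — the minimum one-way total.

There are 5! = 120 possible orderings.
Depot → #101 → #102 → #103 → #104 → #105: 18+29+23+15+7 = 92
Depot → #101 → #102 → #103 → #105 → #104: 18+29+23+13+7 = 90
Depot → #101 → #102 → #104 → #103 → #105: 18+29+8+15+13 = 83
Depot → #101 → #102 → #104 → #105 → #103: 18+29+8+7+13 = 75
Depot → #101 → #102 → #105 → #103 → #104: 18+29+15+13+15 = 90
Depot → #101 → #102 → #105 → #104 → #103: 18+29+15+7+15 = 84
Depot → #101 → #103 → #102 → #104 → #105: 18+30+23+8+7 = 86
Depot → #101 → #103 → #102 → #105 → #104: 18+30+23+15+7 = 93
Depot → #101 → #103 → #104 → #102 → #105: 18+30+15+8+15 = 86
Depot → #101 → #103 → #104 → #105 → #102: 18+30+15+7+15 = 85
Depot → #101 → #103 → #105 → #102 → #104: 18+30+13+15+8 = 84
Depot → #101 → #103 → #105 → #104 → #102: 18+30+13+7+8 = 76
Depot → #101 → #104 → #102 → #103 → #105: 18+21+8+23+13 = 83
Depot → #101 → #104 → #102 → #105 → #103: 18+21+8+15+13 = 75
… (106 more)
Depot → #102 → #104 → #103 → #105 → #101: 11+8+15+13+22 = 69  ← best
The minimum is 69.
One shortest path: Depot → #102 → #104 → #103 → #105 → #101.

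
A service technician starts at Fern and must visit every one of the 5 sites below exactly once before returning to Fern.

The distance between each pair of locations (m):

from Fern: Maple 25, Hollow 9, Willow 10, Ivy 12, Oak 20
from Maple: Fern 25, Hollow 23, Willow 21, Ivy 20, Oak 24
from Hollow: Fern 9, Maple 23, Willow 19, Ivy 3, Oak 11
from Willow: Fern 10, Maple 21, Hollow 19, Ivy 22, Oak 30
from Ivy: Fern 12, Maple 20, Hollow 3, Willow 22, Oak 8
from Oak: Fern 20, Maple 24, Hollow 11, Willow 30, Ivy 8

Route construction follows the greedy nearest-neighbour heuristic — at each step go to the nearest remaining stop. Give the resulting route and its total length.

75 m along Fern → Hollow → Ivy → Oak → Maple → Willow → Fern.

From Fern: distances to unvisited — Hollow=9, Willow=10, Ivy=12, Oak=20, Maple=25. Nearest is Hollow (9).
From Hollow: distances to unvisited — Ivy=3, Oak=11, Willow=19, Maple=23. Nearest is Ivy (3).
From Ivy: distances to unvisited — Oak=8, Maple=20, Willow=22. Nearest is Oak (8).
From Oak: distances to unvisited — Maple=24, Willow=30. Nearest is Maple (24).
From Maple: distances to unvisited — Willow=21. Nearest is Willow (21).
Return Willow→Fern: 10.
Total = 9 + 3 + 8 + 24 + 21 + 10 = 75.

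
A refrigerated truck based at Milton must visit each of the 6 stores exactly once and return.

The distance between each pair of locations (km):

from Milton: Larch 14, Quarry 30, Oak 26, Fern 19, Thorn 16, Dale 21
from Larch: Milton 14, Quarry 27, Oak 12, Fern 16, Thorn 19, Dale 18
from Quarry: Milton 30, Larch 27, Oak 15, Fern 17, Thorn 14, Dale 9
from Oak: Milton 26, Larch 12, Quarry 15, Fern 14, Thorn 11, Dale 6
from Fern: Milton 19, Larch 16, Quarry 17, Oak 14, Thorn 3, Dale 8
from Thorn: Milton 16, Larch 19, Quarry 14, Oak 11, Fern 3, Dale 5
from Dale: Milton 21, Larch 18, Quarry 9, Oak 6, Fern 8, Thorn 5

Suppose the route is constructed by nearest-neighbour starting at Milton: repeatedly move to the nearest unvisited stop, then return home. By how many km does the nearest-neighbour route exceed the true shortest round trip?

Excess over optimum: 10 km.

Milton: Larch=14, Thorn=16, Fern=19, Dale=21, Oak=26, Quarry=30 ⇒ Larch
Larch: Oak=12, Fern=16, Dale=18, Thorn=19, Quarry=27 ⇒ Oak
Oak: Dale=6, Thorn=11, Fern=14, Quarry=15 ⇒ Dale
Dale: Thorn=5, Fern=8, Quarry=9 ⇒ Thorn
Thorn: Fern=3, Quarry=14 ⇒ Fern
Fern: Quarry=17 ⇒ Quarry
NN route Milton → Larch → Oak → Dale → Thorn → Fern → Quarry → Milton costs 87.
Optimal: Milton → Larch → Oak → Quarry → Dale → Fern → Thorn → Milton costs 77 (by enumerating all 360 distinct tours).
Excess = 87 − 77 = 10.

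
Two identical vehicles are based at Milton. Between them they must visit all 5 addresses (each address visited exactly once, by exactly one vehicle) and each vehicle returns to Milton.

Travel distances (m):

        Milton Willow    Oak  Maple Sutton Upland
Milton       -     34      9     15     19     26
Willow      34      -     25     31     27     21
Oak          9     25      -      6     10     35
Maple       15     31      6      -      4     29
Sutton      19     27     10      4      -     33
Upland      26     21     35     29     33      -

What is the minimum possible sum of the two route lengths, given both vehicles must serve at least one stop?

Minimum combined distance: 111 m.

There are 2^4 − 1 = 15 ways to divide the 5 stops into two non-empty groups. For each, the best each vehicle can do is its own shortest tour through its group:
  {Willow} + {Oak, Maple, Sutton, Upland}: 68 + 78 = 146
  {Oak} + {Willow, Maple, Sutton, Upland}: 18 + 93 = 111
  {Willow, Oak} + {Maple, Sutton, Upland}: 68 + 78 = 146
  {Maple} + {Willow, Oak, Sutton, Upland}: 30 + 93 = 123
  {Willow, Maple} + {Oak, Sutton, Upland}: 80 + 78 = 158
  {Oak, Maple} + {Willow, Sutton, Upland}: 30 + 93 = 123
  … (15 splits in total)
Best: vehicle 1 Milton → Oak → Milton = 18; vehicle 2 Milton → Maple → Sutton → Willow → Upland → Milton = 93; combined 111.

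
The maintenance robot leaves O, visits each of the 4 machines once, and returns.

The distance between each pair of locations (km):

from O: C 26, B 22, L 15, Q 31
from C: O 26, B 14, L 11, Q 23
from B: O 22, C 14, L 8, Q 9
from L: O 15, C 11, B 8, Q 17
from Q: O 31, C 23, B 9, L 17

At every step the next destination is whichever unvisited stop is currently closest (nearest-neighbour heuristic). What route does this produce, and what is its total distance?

Nearest-neighbour total = 81 km; route O → L → B → Q → C → O.

At O the remaining stops are L 15, B 22, C 26, Q 31; go to L.
At L the remaining stops are B 8, C 11, Q 17; go to B.
At B the remaining stops are Q 9, C 14; go to Q.
At Q the remaining stops are C 23; go to C.
Return C→O: 26.
Total = 15 + 8 + 9 + 23 + 26 = 81.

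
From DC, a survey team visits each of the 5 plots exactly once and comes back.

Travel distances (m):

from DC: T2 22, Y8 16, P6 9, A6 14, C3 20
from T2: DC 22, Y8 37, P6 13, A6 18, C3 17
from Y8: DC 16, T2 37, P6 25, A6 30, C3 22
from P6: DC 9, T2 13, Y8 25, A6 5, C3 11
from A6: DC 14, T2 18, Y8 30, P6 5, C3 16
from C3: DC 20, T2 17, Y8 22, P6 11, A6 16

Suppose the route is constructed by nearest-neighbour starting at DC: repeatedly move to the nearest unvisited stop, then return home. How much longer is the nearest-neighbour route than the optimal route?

From DC: P6=9, A6=14, Y8=16, C3=20, T2=22 → choose P6 (9).
From P6: A6=5, C3=11, T2=13, Y8=25 → choose A6 (5).
From A6: C3=16, T2=18, Y8=30 → choose C3 (16).
From C3: T2=17, Y8=22 → choose T2 (17).
From T2: Y8=37 → choose Y8 (37).
NN route DC → P6 → A6 → C3 → T2 → Y8 → DC costs 100.
Optimal: DC → Y8 → C3 → T2 → P6 → A6 → DC costs 87 (by enumerating all 60 distinct tours).
Excess = 100 − 87 = 13.

Excess over optimum: 13 m.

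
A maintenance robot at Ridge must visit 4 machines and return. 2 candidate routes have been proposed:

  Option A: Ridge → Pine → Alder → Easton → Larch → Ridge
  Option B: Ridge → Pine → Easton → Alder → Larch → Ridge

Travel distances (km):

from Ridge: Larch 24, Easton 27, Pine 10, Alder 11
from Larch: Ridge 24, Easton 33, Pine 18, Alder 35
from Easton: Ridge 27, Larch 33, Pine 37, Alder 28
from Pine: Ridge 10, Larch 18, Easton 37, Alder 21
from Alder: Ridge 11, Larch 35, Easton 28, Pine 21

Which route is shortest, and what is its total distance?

116 km — Option A is the shortest.

Option A: 10 + 21 + 28 + 33 + 24 = 116
Option B: 10 + 37 + 28 + 35 + 24 = 134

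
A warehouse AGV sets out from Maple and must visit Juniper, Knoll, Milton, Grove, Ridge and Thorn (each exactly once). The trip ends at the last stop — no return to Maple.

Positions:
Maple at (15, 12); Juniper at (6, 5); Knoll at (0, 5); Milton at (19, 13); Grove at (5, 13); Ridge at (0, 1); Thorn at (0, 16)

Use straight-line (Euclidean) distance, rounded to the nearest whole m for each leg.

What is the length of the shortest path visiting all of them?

45 m — the minimum one-way total.

There are 6! = 720 possible orderings.
Maple → Juniper → Knoll → Milton → Grove → Ridge → Thorn: 11+6+21+14+13+15 = 80
Maple → Juniper → Knoll → Milton → Grove → Thorn → Ridge: 11+6+21+14+6+15 = 73
Maple → Juniper → Knoll → Milton → Ridge → Grove → Thorn: 11+6+21+22+13+6 = 79
Maple → Juniper → Knoll → Milton → Ridge → Thorn → Grove: 11+6+21+22+15+6 = 81
Maple → Juniper → Knoll → Milton → Thorn → Grove → Ridge: 11+6+21+19+6+13 = 76
Maple → Juniper → Knoll → Milton → Thorn → Ridge → Grove: 11+6+21+19+15+13 = 85
Maple → Juniper → Knoll → Grove → Milton → Ridge → Thorn: 11+6+9+14+22+15 = 77
Maple → Juniper → Knoll → Grove → Milton → Thorn → Ridge: 11+6+9+14+19+15 = 74
… (712 more)
Maple → Milton → Juniper → Ridge → Knoll → Grove → Thorn: 4+15+7+4+9+6 = 45  ← best
The minimum is 45.
One shortest path: Maple → Milton → Juniper → Ridge → Knoll → Grove → Thorn.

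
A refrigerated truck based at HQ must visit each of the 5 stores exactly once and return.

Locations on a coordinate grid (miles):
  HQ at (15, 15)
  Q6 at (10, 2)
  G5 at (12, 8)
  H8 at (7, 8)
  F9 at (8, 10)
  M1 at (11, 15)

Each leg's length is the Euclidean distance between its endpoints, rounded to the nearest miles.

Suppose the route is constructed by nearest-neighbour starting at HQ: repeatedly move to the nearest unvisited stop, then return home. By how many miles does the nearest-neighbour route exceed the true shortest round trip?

From HQ: M1=4, G5=8, F9=9, H8=11, Q6=14 → choose M1 (4).
From M1: F9=6, G5=7, H8=8, Q6=13 → choose F9 (6).
From F9: H8=2, G5=4, Q6=8 → choose H8 (2).
From H8: G5=5, Q6=7 → choose G5 (5).
From G5: Q6=6 → choose Q6 (6).
NN route HQ → M1 → F9 → H8 → G5 → Q6 → HQ costs 37.
Optimal: HQ → G5 → Q6 → H8 → F9 → M1 → HQ costs 33 (by enumerating all 60 distinct tours).
Excess = 37 − 33 = 4.

4 miles longer than the optimal tour.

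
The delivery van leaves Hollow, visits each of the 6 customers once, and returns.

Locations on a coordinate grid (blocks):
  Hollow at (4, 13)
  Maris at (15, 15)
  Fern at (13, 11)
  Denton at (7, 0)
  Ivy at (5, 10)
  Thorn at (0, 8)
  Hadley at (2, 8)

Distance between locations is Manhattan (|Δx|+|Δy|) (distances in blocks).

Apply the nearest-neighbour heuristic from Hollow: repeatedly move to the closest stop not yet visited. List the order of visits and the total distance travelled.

Total distance 62 blocks via the nearest-neighbour route Hollow → Ivy → Hadley → Thorn → Denton → Fern → Maris → Hollow.

At Hollow the remaining stops are Ivy 4, Hadley 7, Thorn 9, Fern 11, Maris 13, Denton 16; go to Ivy.
At Ivy the remaining stops are Hadley 5, Thorn 7, Fern 9, Denton 12, Maris 15; go to Hadley.
At Hadley the remaining stops are Thorn 2, Denton 13, Fern 14, Maris 20; go to Thorn.
At Thorn the remaining stops are Denton 15, Fern 16, Maris 22; go to Denton.
At Denton the remaining stops are Fern 17, Maris 23; go to Fern.
At Fern the remaining stops are Maris 6; go to Maris.
Return Maris→Hollow: 13.
Total = 4 + 5 + 2 + 15 + 17 + 6 + 13 = 62.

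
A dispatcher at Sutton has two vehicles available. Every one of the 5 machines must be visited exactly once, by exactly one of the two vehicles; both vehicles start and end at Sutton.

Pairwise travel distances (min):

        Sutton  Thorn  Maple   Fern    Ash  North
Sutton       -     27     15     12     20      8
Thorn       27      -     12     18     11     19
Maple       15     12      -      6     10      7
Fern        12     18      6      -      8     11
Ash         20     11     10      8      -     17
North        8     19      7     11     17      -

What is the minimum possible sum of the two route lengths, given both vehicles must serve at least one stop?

74 min — the smallest possible combined total.

There are 2^4 − 1 = 15 ways to divide the 5 stops into two non-empty groups. For each, the best each vehicle can do is its own shortest tour through its group:
  {Thorn} + {Maple, Fern, Ash, North}: 54 + 45 = 99
  {Maple} + {Thorn, Fern, Ash, North}: 30 + 58 = 88
  {Thorn, Maple} + {Fern, Ash, North}: 54 + 45 = 99
  {Fern} + {Thorn, Maple, Ash, North}: 24 + 58 = 82
  {Thorn, Fern} + {Maple, Ash, North}: 57 + 45 = 102
  {Maple, Fern} + {Thorn, Ash, North}: 33 + 58 = 91
  … (15 splits in total)
  {Thorn, Maple, Fern, Ash} + {North}: 58 + 16 = 74  ← best
Best: vehicle 1 Sutton → Maple → Thorn → Ash → Fern → Sutton = 58; vehicle 2 Sutton → North → Sutton = 16; combined 74.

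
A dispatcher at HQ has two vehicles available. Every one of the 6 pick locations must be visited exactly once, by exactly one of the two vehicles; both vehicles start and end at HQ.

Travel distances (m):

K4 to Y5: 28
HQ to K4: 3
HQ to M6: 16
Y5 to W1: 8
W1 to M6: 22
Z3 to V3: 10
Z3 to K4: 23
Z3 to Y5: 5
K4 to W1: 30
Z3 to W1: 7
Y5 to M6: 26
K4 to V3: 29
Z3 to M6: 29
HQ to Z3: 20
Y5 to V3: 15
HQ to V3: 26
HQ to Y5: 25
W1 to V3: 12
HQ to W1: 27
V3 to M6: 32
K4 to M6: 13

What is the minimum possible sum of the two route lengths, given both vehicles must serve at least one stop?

There are 2^5 − 1 = 31 ways to divide the 6 stops into two non-empty groups. For each, the best each vehicle can do is its own shortest tour through its group:
  {Z3} + {K4, Y5, W1, V3, M6}: 40 + 87 = 127
  {K4} + {Z3, Y5, W1, V3, M6}: 6 + 87 = 93
  {Z3, K4} + {Y5, W1, V3, M6}: 46 + 87 = 133
  {Y5} + {Z3, K4, W1, V3, M6}: 50 + 80 = 130
  {Z3, Y5} + {K4, W1, V3, M6}: 50 + 76 = 126
  {K4, Y5} + {Z3, W1, V3, M6}: 56 + 80 = 136
  … (31 splits in total)
Best: vehicle 1 HQ → K4 → HQ = 6; vehicle 2 HQ → V3 → Z3 → Y5 → W1 → M6 → HQ = 87; combined 93.

93 m — the smallest possible combined total.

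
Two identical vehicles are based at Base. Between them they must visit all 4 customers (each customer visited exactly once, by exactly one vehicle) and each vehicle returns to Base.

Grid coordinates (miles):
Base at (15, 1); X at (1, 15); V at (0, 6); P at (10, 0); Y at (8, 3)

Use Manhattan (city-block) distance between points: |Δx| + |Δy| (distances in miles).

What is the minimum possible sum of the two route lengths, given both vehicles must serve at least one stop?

There are 2^3 − 1 = 7 ways to divide the 4 stops into two non-empty groups. For each, the best each vehicle can do is its own shortest tour through its group:
  {X} + {V, P, Y}: 56 + 42 = 98
  {V} + {X, P, Y}: 40 + 58 = 98
  {X, V} + {P, Y}: 58 + 20 = 78
  {P} + {X, V, Y}: 12 + 58 = 70
  {X, P} + {V, Y}: 58 + 40 = 98
  {V, P} + {X, Y}: 42 + 56 = 98
  … (7 splits in total)
Best: vehicle 1 Base → P → Base = 12; vehicle 2 Base → X → V → Y → Base = 58; combined 70.

70 miles — the smallest possible combined total.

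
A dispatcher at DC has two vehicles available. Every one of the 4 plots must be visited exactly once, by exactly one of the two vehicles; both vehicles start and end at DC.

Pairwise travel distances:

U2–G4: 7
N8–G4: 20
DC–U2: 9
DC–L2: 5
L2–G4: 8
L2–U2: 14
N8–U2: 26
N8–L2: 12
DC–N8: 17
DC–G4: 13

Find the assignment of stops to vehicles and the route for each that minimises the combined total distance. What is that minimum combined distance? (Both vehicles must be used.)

Try each way of splitting the stops between the two vehicles (each non-empty) and, for each split, find the best tour for each vehicle:
  {N8} + {L2, U2, G4}: 34 + 29 = 63
  {L2} + {N8, U2, G4}: 10 + 53 = 63
  {N8, L2} + {U2, G4}: 34 + 29 = 63
  {U2} + {N8, L2, G4}: 18 + 50 = 68
  {N8, U2} + {L2, G4}: 52 + 26 = 78
  {L2, U2} + {N8, G4}: 28 + 50 = 78
  … (7 splits in total)
Best: vehicle 1 DC → N8 → DC = 34; vehicle 2 DC → L2 → G4 → U2 → DC = 29; combined 63.

Minimum combined distance: 63.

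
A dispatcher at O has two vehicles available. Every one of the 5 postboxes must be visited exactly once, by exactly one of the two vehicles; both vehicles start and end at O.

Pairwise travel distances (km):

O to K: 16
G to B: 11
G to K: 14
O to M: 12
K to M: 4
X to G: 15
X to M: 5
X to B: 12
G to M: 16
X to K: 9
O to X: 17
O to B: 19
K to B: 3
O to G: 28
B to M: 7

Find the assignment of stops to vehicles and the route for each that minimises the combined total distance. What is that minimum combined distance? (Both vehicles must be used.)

Check every non-empty split of the stops between the two vehicles; for each half take its own optimal tour:
  {X} + {G, K, B, M}: 34 + 58 = 92
  {G} + {X, K, B, M}: 56 + 48 = 104
  {X, G} + {K, B, M}: 60 + 38 = 98
  {K} + {X, G, B, M}: 32 + 62 = 94
  {X, K} + {G, B, M}: 42 + 58 = 100
  {G, K} + {X, B, M}: 58 + 48 = 106
  … (15 splits in total)
  {X, G, K, B} + {M}: 62 + 24 = 86  ← best
Best: vehicle 1 O → X → G → B → K → O = 62; vehicle 2 O → M → O = 24; combined 86.

Minimum combined distance: 86 km.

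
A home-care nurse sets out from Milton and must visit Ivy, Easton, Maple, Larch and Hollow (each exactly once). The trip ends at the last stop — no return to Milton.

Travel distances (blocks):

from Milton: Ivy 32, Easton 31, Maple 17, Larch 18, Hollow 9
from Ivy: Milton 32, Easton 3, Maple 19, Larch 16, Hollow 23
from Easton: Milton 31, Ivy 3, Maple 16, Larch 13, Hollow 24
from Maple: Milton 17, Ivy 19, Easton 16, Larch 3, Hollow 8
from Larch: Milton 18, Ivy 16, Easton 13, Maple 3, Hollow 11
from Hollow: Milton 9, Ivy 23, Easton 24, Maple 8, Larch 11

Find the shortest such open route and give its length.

36 blocks — the minimum one-way total.

There are 5! = 120 possible orderings.
Milton - Ivy - Easton - Maple - Larch - Hollow: 32+3+16+3+11 = 65
Milton - Ivy - Easton - Maple - Hollow - Larch: 32+3+16+8+11 = 70
Milton - Ivy - Easton - Larch - Maple - Hollow: 32+3+13+3+8 = 59
Milton - Ivy - Easton - Larch - Hollow - Maple: 32+3+13+11+8 = 67
Milton - Ivy - Easton - Hollow - Maple - Larch: 32+3+24+8+3 = 70
Milton - Ivy - Easton - Hollow - Larch - Maple: 32+3+24+11+3 = 73
Milton - Ivy - Maple - Easton - Larch - Hollow: 32+19+16+13+11 = 91
Milton - Ivy - Maple - Easton - Hollow - Larch: 32+19+16+24+11 = 102
Milton - Ivy - Maple - Larch - Easton - Hollow: 32+19+3+13+24 = 91
Milton - Ivy - Maple - Larch - Hollow - Easton: 32+19+3+11+24 = 89
Milton - Ivy - Maple - Hollow - Easton - Larch: 32+19+8+24+13 = 96
Milton - Ivy - Maple - Hollow - Larch - Easton: 32+19+8+11+13 = 83
Milton - Ivy - Larch - Easton - Maple - Hollow: 32+16+13+16+8 = 85
Milton - Ivy - Larch - Easton - Hollow - Maple: 32+16+13+24+8 = 93
… (106 more)
Milton - Hollow - Maple - Larch - Easton - Ivy: 9+8+3+13+3 = 36  ← best
The minimum is 36.
One shortest path: Milton → Hollow → Maple → Larch → Easton → Ivy.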